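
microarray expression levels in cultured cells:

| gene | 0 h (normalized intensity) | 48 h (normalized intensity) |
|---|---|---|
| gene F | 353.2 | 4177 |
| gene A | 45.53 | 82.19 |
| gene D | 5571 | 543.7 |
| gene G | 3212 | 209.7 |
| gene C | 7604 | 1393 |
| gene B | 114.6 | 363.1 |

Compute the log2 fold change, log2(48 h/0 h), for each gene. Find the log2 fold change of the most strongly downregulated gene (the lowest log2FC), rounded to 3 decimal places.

log2(4177/353.2) = 3.564  (gene F)
log2(82.19/45.53) = 0.852  (gene A)
log2(543.7/5571) = -3.357  (gene D)
log2(209.7/3212) = -3.937  (gene G)
log2(1393/7604) = -2.449  (gene C)
log2(363.1/114.6) = 1.664  (gene B)
gene G is most strongly downregulated.

-3.937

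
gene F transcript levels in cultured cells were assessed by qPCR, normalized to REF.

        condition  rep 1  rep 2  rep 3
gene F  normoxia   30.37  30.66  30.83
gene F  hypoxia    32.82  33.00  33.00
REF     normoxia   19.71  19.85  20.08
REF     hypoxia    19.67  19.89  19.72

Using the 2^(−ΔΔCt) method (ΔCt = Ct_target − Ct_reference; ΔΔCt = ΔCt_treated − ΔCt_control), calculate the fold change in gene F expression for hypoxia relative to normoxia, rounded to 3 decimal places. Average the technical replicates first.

Mean Ct: gene F normoxia 30.620; gene F hypoxia 32.940; REF normoxia 19.880; REF hypoxia 19.760
ΔCt(normoxia) = 30.620 − 19.880 = 10.740
ΔCt(hypoxia) = 32.940 − 19.760 = 13.180
ΔΔCt = 13.180 − 10.740 = 2.440
Fold change = 2^(−2.440) = 0.1843

0.184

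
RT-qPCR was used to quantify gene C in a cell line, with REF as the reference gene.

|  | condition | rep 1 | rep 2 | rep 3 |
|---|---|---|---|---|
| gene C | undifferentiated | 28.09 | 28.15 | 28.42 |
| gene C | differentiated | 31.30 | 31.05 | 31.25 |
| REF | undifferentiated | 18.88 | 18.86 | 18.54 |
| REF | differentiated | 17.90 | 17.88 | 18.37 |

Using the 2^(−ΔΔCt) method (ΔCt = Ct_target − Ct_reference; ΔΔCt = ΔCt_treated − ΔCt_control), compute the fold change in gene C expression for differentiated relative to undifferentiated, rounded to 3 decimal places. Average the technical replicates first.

Mean Ct: gene C undifferentiated 28.220; gene C differentiated 31.200; REF undifferentiated 18.760; REF differentiated 18.050
ΔCt(undifferentiated) = 28.220 − 18.760 = 9.460
ΔCt(differentiated) = 31.200 − 18.050 = 13.150
ΔΔCt = 13.150 − 9.460 = 3.690
Fold change = 2^(−3.690) = 0.0775

0.077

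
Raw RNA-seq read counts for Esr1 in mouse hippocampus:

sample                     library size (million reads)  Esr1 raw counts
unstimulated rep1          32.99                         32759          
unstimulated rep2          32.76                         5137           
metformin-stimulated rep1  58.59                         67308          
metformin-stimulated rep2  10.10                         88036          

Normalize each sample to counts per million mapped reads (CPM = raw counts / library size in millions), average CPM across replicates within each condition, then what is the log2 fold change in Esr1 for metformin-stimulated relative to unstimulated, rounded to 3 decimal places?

CPM(unstimulated rep1) = 32759 / 32.99 = 992.9979
CPM(unstimulated rep2) = 5137 / 32.76 = 156.8071
CPM(metformin-stimulated rep1) = 67308 / 58.59 = 1148.7967
CPM(metformin-stimulated rep2) = 88036 / 10.10 = 8716.4356
mean CPM(unstimulated) = 574.9025; mean CPM(metformin-stimulated) = 4932.6162
Fold change = 4932.6162 / 574.9025 = 8.57992
log2(8.57992) = 3.1010

3.101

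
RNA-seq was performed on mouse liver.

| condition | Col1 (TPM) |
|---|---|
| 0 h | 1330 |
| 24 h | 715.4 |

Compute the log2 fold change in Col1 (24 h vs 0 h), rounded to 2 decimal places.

-0.89

Fold change = 715.4 / 1330 = 0.5379
log2(0.5379) = -0.895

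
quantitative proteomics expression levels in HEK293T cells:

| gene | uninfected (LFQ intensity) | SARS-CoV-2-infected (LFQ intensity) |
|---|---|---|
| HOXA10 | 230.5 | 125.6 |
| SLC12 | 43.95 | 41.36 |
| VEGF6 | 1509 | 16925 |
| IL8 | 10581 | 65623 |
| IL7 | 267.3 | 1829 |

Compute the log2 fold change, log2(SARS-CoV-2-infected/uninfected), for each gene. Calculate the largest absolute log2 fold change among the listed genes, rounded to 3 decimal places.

3.487

log2(125.6/230.5) = -0.876  (HOXA10)
log2(41.36/43.95) = -0.088  (SLC12)
log2(16925/1509) = 3.487  (VEGF6)
log2(65623/10581) = 2.633  (IL8)
log2(1829/267.3) = 2.775  (IL7)
The largest magnitude belongs to VEGF6.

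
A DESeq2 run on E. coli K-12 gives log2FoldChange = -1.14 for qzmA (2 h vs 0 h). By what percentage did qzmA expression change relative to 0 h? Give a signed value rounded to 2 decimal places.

-54.62%

Fold change = 2^(-1.14) = 0.4538
Percent change = (FC − 1) × 100% = (0.4538 − 1) × 100 = -54.62%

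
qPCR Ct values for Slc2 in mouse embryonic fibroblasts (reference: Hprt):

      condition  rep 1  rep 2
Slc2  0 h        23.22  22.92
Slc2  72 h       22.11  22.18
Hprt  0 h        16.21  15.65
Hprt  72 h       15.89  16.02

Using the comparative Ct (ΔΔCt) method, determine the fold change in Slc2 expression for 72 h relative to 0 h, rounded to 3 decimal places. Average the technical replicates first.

1.932

Mean Ct: Slc2 0 h 23.070; Slc2 72 h 22.145; Hprt 0 h 15.930; Hprt 72 h 15.955
ΔCt(0 h) = 23.070 − 15.930 = 7.140
ΔCt(72 h) = 22.145 − 15.955 = 6.190
ΔΔCt = 6.190 − 7.140 = -0.950
Fold change = 2^(−(-0.950)) = 2^0.950 = 1.9319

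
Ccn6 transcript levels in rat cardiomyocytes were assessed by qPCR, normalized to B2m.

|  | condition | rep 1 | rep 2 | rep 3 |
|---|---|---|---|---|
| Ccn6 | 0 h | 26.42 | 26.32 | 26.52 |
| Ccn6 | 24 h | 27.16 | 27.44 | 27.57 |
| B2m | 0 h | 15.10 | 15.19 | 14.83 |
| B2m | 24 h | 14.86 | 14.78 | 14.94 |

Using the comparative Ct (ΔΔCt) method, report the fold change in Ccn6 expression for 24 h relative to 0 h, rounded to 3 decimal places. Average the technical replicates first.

Mean Ct: Ccn6 0 h 26.420; Ccn6 24 h 27.390; B2m 0 h 15.040; B2m 24 h 14.860
ΔCt(0 h) = 26.420 − 15.040 = 11.380
ΔCt(24 h) = 27.390 − 14.860 = 12.530
ΔΔCt = 12.530 − 11.380 = 1.150
Fold change = 2^(−1.150) = 0.4506

0.451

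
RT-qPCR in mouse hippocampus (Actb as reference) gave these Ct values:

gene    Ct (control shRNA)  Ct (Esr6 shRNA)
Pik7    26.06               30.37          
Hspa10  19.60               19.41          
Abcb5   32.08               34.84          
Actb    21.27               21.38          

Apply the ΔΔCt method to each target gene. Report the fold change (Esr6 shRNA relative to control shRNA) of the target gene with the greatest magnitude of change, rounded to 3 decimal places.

Pik7: ΔΔCt = (30.37−21.38) − (26.06−21.27) = 8.99 − 4.79 = 4.20; fold change = 2^-4.20 = 0.054
Hspa10: ΔΔCt = (19.41−21.38) − (19.60−21.27) = -1.97 − (-1.67) = -0.30; fold change = 2^0.30 = 1.231
Abcb5: ΔΔCt = (34.84−21.38) − (32.08−21.27) = 13.46 − 10.81 = 2.65; fold change = 2^-2.65 = 0.159
Pik7 has the largest |ΔΔCt| = 4.20.

0.054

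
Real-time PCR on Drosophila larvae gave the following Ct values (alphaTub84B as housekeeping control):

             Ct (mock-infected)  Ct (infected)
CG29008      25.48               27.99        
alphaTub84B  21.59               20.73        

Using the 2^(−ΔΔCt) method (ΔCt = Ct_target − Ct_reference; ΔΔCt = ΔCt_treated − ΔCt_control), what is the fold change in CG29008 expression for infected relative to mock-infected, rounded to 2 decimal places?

ΔCt(mock-infected) = 25.480 − 21.590 = 3.890
ΔCt(infected) = 27.990 − 20.730 = 7.260
ΔΔCt = 7.260 − 3.890 = 3.370
Fold change = 2^(−3.370) = 0.097

0.10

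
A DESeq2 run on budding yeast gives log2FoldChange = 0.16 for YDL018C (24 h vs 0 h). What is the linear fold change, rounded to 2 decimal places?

Fold change = 2^(0.16) = 1.117

1.12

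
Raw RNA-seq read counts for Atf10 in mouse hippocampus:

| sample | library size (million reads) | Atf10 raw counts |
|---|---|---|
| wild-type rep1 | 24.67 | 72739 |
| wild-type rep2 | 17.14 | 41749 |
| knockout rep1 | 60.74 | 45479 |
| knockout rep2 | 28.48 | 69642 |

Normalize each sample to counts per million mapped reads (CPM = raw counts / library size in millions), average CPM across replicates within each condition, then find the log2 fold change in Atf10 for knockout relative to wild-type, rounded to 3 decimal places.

-0.753

CPM(wild-type rep1) = 72739 / 24.67 = 2948.4799
CPM(wild-type rep2) = 41749 / 17.14 = 2435.7643
CPM(knockout rep1) = 45479 / 60.74 = 748.7488
CPM(knockout rep2) = 69642 / 28.48 = 2445.2949
mean CPM(wild-type) = 2692.1221; mean CPM(knockout) = 1597.0219
Fold change = 1597.0219 / 2692.1221 = 0.59322
log2(0.59322) = -0.7534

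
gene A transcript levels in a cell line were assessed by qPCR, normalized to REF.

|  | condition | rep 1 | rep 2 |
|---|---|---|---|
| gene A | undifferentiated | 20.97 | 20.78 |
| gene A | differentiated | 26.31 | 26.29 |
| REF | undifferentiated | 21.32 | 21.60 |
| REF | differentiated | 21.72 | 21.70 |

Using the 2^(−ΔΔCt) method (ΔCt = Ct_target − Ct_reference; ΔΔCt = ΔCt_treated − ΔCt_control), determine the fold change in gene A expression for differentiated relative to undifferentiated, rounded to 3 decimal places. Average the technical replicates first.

Mean Ct: gene A undifferentiated 20.875; gene A differentiated 26.300; REF undifferentiated 21.460; REF differentiated 21.710
ΔCt(undifferentiated) = 20.875 − 21.460 = -0.585
ΔCt(differentiated) = 26.300 − 21.710 = 4.590
ΔΔCt = 4.590 − (-0.585) = 5.175
Fold change = 2^(−5.175) = 0.0277

0.028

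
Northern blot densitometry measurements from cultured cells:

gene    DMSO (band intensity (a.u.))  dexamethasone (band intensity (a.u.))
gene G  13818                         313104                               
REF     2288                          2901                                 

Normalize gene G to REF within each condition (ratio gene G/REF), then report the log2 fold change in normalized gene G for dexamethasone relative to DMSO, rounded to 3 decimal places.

gene G/REF (DMSO) = 13818 / 2288 = 6.0393
gene G/REF (dexamethasone) = 313104 / 2901 = 107.93
Fold change = 107.93 / 6.0393 = 17.8711
log2(17.8711) = 4.1596

4.160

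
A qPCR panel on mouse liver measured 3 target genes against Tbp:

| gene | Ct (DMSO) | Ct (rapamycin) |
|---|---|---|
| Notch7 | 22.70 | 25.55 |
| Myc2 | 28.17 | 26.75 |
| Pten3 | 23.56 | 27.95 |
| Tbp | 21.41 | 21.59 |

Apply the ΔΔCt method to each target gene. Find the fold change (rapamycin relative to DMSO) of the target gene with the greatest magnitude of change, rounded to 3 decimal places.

Notch7: ΔΔCt = (25.55−21.59) − (22.70−21.41) = 3.96 − 1.29 = 2.67; fold change = 2^-2.67 = 0.157
Myc2: ΔΔCt = (26.75−21.59) − (28.17−21.41) = 5.16 − 6.76 = -1.60; fold change = 2^1.60 = 3.031
Pten3: ΔΔCt = (27.95−21.59) − (23.56−21.41) = 6.36 − 2.15 = 4.21; fold change = 2^-4.21 = 0.054
Pten3 has the largest |ΔΔCt| = 4.21.

0.054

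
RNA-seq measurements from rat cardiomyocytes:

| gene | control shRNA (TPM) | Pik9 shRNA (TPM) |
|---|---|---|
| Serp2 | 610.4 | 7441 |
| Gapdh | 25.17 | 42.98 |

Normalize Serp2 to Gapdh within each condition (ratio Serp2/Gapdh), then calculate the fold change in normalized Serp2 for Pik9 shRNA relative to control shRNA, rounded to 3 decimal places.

7.139

Serp2/Gapdh (control shRNA) = 610.4 / 25.17 = 24.251
Serp2/Gapdh (Pik9 shRNA) = 7441 / 42.98 = 173.13
Fold change = 173.13 / 24.251 = 7.1389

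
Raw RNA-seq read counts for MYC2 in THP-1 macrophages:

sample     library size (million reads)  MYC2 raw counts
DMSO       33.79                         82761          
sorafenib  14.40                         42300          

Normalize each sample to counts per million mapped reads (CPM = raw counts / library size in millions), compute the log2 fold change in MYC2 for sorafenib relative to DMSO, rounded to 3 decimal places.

CPM(DMSO) = 82761 / 33.79 = 2449.2749
CPM(sorafenib) = 42300 / 14.40 = 2937.5000
Fold change = 2937.5000 / 2449.2749 = 1.19933
log2(1.19933) = 0.2622

0.262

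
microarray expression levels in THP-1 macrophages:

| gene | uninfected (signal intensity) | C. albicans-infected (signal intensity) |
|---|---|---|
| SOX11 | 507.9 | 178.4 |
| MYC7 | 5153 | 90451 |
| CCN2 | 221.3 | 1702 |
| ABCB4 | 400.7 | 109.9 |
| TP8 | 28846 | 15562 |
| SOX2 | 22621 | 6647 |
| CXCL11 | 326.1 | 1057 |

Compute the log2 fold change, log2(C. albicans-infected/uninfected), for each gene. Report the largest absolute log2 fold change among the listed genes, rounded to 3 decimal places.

log2(178.4/507.9) = -1.509  (SOX11)
log2(90451/5153) = 4.134  (MYC7)
log2(1702/221.3) = 2.943  (CCN2)
log2(109.9/400.7) = -1.866  (ABCB4)
log2(15562/28846) = -0.890  (TP8)
log2(6647/22621) = -1.767  (SOX2)
log2(1057/326.1) = 1.697  (CXCL11)
The largest magnitude belongs to MYC7.

4.134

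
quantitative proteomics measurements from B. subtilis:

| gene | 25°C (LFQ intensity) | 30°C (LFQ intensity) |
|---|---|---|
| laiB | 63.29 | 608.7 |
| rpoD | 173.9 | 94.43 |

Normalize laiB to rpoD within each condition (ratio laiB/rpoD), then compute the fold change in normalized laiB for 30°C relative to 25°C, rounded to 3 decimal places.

17.712

laiB/rpoD (25°C) = 63.29 / 173.9 = 0.36394
laiB/rpoD (30°C) = 608.7 / 94.43 = 6.446
Fold change = 6.446 / 0.36394 = 17.7116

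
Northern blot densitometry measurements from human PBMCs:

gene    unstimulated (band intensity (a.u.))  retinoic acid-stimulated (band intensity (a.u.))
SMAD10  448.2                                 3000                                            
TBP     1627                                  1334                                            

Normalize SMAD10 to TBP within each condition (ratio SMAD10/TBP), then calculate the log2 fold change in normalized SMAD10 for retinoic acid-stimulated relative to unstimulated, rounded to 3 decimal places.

3.029

SMAD10/TBP (unstimulated) = 448.2 / 1627 = 0.27548
SMAD10/TBP (retinoic acid-stimulated) = 3000 / 1334 = 2.2489
Fold change = 2.2489 / 0.27548 = 8.1636
log2(8.1636) = 3.0292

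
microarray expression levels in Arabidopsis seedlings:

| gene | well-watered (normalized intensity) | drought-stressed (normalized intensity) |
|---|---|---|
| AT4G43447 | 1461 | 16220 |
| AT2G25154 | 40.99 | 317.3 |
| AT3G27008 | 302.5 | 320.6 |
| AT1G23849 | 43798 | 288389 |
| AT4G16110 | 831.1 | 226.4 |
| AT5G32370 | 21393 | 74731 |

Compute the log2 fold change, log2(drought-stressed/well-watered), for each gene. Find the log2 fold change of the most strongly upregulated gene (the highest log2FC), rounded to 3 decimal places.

3.473

log2(16220/1461) = 3.473  (AT4G43447)
log2(317.3/40.99) = 2.953  (AT2G25154)
log2(320.6/302.5) = 0.084  (AT3G27008)
log2(288389/43798) = 2.719  (AT1G23849)
log2(226.4/831.1) = -1.876  (AT4G16110)
log2(74731/21393) = 1.805  (AT5G32370)
AT4G43447 is most strongly upregulated.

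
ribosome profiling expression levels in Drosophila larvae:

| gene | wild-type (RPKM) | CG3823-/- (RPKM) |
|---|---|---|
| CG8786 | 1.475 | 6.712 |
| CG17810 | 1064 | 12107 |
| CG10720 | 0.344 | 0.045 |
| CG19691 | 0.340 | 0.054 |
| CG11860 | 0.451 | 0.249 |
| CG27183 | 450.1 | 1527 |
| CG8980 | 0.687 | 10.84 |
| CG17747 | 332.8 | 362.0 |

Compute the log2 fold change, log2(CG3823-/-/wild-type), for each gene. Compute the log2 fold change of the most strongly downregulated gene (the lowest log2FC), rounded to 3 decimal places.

-2.934

log2(6.712/1.475) = 2.186  (CG8786)
log2(12107/1064) = 3.508  (CG17810)
log2(0.045/0.344) = -2.934  (CG10720)
log2(0.054/0.340) = -2.655  (CG19691)
log2(0.249/0.451) = -0.857  (CG11860)
log2(1527/450.1) = 1.762  (CG27183)
log2(10.84/0.687) = 3.980  (CG8980)
log2(362.0/332.8) = 0.121  (CG17747)
CG10720 is most strongly downregulated.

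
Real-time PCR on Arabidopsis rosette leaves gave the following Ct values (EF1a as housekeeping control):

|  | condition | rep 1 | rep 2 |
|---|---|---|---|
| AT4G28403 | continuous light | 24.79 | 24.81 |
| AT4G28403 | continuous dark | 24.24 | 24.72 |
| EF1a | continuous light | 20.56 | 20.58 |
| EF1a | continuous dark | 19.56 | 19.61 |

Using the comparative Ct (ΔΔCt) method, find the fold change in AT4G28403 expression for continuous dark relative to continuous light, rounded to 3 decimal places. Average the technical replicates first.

Mean Ct: AT4G28403 continuous light 24.800; AT4G28403 continuous dark 24.480; EF1a continuous light 20.570; EF1a continuous dark 19.585
ΔCt(continuous light) = 24.800 − 20.570 = 4.230
ΔCt(continuous dark) = 24.480 − 19.585 = 4.895
ΔΔCt = 4.895 − 4.230 = 0.665
Fold change = 2^(−0.665) = 0.6307

0.631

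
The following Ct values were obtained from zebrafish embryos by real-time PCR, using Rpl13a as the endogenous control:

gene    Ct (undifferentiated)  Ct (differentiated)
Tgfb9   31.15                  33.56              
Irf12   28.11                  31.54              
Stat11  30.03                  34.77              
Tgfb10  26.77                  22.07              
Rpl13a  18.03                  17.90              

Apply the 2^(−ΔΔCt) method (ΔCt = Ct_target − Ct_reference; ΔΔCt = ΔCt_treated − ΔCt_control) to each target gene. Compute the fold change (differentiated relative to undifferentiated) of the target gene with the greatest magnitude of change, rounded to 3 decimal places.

Tgfb9: ΔΔCt = (33.56−17.90) − (31.15−18.03) = 15.66 − 13.12 = 2.54; fold change = 2^-2.54 = 0.172
Irf12: ΔΔCt = (31.54−17.90) − (28.11−18.03) = 13.64 − 10.08 = 3.56; fold change = 2^-3.56 = 0.085
Stat11: ΔΔCt = (34.77−17.90) − (30.03−18.03) = 16.87 − 12.00 = 4.87; fold change = 2^-4.87 = 0.034
Tgfb10: ΔΔCt = (22.07−17.90) − (26.77−18.03) = 4.17 − 8.74 = -4.57; fold change = 2^4.57 = 23.752
Stat11 has the largest |ΔΔCt| = 4.87.

0.034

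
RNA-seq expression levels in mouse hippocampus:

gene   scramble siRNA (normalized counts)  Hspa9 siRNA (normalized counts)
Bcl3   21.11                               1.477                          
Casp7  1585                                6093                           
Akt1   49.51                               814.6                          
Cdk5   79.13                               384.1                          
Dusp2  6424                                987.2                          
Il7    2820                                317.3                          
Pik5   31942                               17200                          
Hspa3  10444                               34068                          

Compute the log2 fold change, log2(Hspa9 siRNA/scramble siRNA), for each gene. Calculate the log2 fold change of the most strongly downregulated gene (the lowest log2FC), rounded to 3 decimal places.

-3.837

log2(1.477/21.11) = -3.837  (Bcl3)
log2(6093/1585) = 1.943  (Casp7)
log2(814.6/49.51) = 4.040  (Akt1)
log2(384.1/79.13) = 2.279  (Cdk5)
log2(987.2/6424) = -2.702  (Dusp2)
log2(317.3/2820) = -3.152  (Il7)
log2(17200/31942) = -0.893  (Pik5)
log2(34068/10444) = 1.706  (Hspa3)
Bcl3 is most strongly downregulated.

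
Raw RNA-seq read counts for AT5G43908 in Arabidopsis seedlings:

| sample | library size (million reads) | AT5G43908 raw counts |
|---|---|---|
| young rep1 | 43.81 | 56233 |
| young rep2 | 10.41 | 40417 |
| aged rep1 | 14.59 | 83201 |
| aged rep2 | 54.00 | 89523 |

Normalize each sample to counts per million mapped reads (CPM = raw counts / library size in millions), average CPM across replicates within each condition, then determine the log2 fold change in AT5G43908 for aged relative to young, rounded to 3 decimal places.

0.511

CPM(young rep1) = 56233 / 43.81 = 1283.5654
CPM(young rep2) = 40417 / 10.41 = 3882.5168
CPM(aged rep1) = 83201 / 14.59 = 5702.6045
CPM(aged rep2) = 89523 / 54.00 = 1657.8333
mean CPM(young) = 2583.0411; mean CPM(aged) = 3680.2189
Fold change = 3680.2189 / 2583.0411 = 1.42476
log2(1.42476) = 0.5107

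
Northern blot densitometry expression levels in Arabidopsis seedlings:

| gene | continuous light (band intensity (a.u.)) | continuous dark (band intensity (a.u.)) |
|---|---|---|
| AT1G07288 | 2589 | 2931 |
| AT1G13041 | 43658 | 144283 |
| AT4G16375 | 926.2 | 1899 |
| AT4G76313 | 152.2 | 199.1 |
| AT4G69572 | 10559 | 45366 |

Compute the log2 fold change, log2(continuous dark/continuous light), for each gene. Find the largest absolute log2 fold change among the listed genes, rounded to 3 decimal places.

2.103

log2(2931/2589) = 0.179  (AT1G07288)
log2(144283/43658) = 1.725  (AT1G13041)
log2(1899/926.2) = 1.036  (AT4G16375)
log2(199.1/152.2) = 0.388  (AT4G76313)
log2(45366/10559) = 2.103  (AT4G69572)
The largest magnitude belongs to AT4G69572.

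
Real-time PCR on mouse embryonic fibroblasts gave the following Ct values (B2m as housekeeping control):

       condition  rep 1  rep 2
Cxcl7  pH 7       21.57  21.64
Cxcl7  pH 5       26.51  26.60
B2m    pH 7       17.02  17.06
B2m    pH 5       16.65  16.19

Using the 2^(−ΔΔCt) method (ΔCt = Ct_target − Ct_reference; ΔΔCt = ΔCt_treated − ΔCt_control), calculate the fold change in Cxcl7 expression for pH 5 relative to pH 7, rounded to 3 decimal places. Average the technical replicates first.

0.021

Mean Ct: Cxcl7 pH 7 21.605; Cxcl7 pH 5 26.555; B2m pH 7 17.040; B2m pH 5 16.420
ΔCt(pH 7) = 21.605 − 17.040 = 4.565
ΔCt(pH 5) = 26.555 − 16.420 = 10.135
ΔΔCt = 10.135 − 4.565 = 5.570
Fold change = 2^(−5.570) = 0.0211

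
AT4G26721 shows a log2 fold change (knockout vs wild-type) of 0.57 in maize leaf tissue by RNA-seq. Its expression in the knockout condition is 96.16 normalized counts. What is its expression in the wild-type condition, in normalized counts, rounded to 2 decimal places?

Fold change = 2^(0.57) = 1.4845
wild-type expression = 96.16 / 1.4845 = 64.77

64.77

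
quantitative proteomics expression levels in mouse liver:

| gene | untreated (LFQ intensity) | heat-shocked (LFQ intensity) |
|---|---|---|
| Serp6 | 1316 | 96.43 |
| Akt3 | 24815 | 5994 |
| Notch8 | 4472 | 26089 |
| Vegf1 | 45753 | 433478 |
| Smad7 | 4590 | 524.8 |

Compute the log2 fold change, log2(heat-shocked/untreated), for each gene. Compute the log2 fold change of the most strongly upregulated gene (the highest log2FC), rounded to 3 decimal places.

log2(96.43/1316) = -3.771  (Serp6)
log2(5994/24815) = -2.050  (Akt3)
log2(26089/4472) = 2.544  (Notch8)
log2(433478/45753) = 3.244  (Vegf1)
log2(524.8/4590) = -3.129  (Smad7)
Vegf1 is most strongly upregulated.

3.244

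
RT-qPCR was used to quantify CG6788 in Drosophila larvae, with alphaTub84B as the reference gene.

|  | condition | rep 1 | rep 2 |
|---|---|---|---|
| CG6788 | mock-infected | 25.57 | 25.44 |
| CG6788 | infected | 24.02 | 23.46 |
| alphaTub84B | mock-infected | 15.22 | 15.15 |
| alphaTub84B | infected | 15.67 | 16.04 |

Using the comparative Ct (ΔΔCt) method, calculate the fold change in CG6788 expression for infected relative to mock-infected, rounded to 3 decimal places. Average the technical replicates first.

5.408

Mean Ct: CG6788 mock-infected 25.505; CG6788 infected 23.740; alphaTub84B mock-infected 15.185; alphaTub84B infected 15.855
ΔCt(mock-infected) = 25.505 − 15.185 = 10.320
ΔCt(infected) = 23.740 − 15.855 = 7.885
ΔΔCt = 7.885 − 10.320 = -2.435
Fold change = 2^(−(-2.435)) = 2^2.435 = 5.4076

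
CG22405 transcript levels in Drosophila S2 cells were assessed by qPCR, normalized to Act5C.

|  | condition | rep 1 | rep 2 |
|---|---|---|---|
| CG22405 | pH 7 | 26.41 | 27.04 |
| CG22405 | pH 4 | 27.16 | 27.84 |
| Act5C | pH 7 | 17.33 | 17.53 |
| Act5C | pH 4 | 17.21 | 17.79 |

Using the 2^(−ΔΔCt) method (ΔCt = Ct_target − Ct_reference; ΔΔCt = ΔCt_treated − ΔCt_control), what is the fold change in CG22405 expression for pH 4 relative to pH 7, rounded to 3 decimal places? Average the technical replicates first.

0.613

Mean Ct: CG22405 pH 7 26.725; CG22405 pH 4 27.500; Act5C pH 7 17.430; Act5C pH 4 17.500
ΔCt(pH 7) = 26.725 − 17.430 = 9.295
ΔCt(pH 4) = 27.500 − 17.500 = 10.000
ΔΔCt = 10.000 − 9.295 = 0.705
Fold change = 2^(−0.705) = 0.6134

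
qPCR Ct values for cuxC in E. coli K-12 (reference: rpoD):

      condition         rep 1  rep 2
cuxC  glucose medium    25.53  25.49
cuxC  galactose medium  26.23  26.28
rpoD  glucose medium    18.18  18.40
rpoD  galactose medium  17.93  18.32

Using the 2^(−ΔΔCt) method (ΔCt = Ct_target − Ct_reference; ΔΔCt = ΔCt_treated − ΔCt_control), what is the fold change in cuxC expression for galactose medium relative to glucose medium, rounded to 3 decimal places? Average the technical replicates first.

0.532

Mean Ct: cuxC glucose medium 25.510; cuxC galactose medium 26.255; rpoD glucose medium 18.290; rpoD galactose medium 18.125
ΔCt(glucose medium) = 25.510 − 18.290 = 7.220
ΔCt(galactose medium) = 26.255 − 18.125 = 8.130
ΔΔCt = 8.130 − 7.220 = 0.910
Fold change = 2^(−0.910) = 0.5322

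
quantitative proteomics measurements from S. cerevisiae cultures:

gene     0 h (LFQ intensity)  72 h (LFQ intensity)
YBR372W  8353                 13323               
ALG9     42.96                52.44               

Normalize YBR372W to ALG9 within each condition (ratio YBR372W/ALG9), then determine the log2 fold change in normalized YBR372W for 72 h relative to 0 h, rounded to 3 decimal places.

0.386

YBR372W/ALG9 (0 h) = 8353 / 42.96 = 194.44
YBR372W/ALG9 (72 h) = 13323 / 52.44 = 254.06
Fold change = 254.06 / 194.44 = 1.3067
log2(1.3067) = 0.3859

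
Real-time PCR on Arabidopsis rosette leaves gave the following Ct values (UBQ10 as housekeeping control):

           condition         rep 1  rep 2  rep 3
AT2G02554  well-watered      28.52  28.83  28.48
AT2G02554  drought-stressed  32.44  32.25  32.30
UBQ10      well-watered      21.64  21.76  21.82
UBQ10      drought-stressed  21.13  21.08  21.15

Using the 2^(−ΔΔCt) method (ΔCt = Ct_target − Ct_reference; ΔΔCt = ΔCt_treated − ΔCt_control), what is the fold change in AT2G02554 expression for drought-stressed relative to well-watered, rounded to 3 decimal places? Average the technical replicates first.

Mean Ct: AT2G02554 well-watered 28.610; AT2G02554 drought-stressed 32.330; UBQ10 well-watered 21.740; UBQ10 drought-stressed 21.120
ΔCt(well-watered) = 28.610 − 21.740 = 6.870
ΔCt(drought-stressed) = 32.330 − 21.120 = 11.210
ΔΔCt = 11.210 − 6.870 = 4.340
Fold change = 2^(−4.340) = 0.0494

0.049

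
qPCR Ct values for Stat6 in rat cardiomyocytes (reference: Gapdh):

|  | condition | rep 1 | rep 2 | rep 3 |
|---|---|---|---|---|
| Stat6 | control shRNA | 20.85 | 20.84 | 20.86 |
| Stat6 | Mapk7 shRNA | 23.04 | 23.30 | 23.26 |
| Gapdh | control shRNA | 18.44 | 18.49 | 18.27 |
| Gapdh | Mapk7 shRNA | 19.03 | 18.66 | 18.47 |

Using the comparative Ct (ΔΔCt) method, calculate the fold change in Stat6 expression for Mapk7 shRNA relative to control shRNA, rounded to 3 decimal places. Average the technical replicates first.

0.245

Mean Ct: Stat6 control shRNA 20.850; Stat6 Mapk7 shRNA 23.200; Gapdh control shRNA 18.400; Gapdh Mapk7 shRNA 18.720
ΔCt(control shRNA) = 20.850 − 18.400 = 2.450
ΔCt(Mapk7 shRNA) = 23.200 − 18.720 = 4.480
ΔΔCt = 4.480 − 2.450 = 2.030
Fold change = 2^(−2.030) = 0.2449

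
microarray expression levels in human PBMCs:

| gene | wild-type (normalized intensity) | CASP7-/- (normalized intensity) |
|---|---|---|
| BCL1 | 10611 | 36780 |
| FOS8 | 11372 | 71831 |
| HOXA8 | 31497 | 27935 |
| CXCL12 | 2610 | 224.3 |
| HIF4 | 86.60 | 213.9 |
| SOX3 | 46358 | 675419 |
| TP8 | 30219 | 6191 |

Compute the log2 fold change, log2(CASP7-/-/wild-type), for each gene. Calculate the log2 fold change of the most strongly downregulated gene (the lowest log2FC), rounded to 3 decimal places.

log2(36780/10611) = 1.793  (BCL1)
log2(71831/11372) = 2.659  (FOS8)
log2(27935/31497) = -0.173  (HOXA8)
log2(224.3/2610) = -3.541  (CXCL12)
log2(213.9/86.60) = 1.304  (HIF4)
log2(675419/46358) = 3.865  (SOX3)
log2(6191/30219) = -2.287  (TP8)
CXCL12 is most strongly downregulated.

-3.541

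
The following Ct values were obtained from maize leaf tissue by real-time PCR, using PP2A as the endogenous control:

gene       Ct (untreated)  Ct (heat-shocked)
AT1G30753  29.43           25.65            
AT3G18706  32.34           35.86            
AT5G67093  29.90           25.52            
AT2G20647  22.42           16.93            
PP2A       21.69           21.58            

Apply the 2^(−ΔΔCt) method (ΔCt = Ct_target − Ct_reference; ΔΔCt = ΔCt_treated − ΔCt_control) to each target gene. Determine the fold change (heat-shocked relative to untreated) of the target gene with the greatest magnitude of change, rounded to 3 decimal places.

AT1G30753: ΔΔCt = (25.65−21.58) − (29.43−21.69) = 4.07 − 7.74 = -3.67; fold change = 2^3.67 = 12.729
AT3G18706: ΔΔCt = (35.86−21.58) − (32.34−21.69) = 14.28 − 10.65 = 3.63; fold change = 2^-3.63 = 0.081
AT5G67093: ΔΔCt = (25.52−21.58) − (29.90−21.69) = 3.94 − 8.21 = -4.27; fold change = 2^4.27 = 19.293
AT2G20647: ΔΔCt = (16.93−21.58) − (22.42−21.69) = -4.65 − 0.73 = -5.38; fold change = 2^5.38 = 41.643
AT2G20647 has the largest |ΔΔCt| = 5.38.

41.643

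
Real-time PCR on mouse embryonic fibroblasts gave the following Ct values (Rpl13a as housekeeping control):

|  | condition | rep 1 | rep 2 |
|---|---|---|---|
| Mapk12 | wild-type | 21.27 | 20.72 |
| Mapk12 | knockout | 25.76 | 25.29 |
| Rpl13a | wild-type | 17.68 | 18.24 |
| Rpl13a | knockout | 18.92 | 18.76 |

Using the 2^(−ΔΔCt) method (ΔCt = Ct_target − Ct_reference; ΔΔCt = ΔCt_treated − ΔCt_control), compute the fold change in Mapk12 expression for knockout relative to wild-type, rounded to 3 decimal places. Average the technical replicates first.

0.080

Mean Ct: Mapk12 wild-type 20.995; Mapk12 knockout 25.525; Rpl13a wild-type 17.960; Rpl13a knockout 18.840
ΔCt(wild-type) = 20.995 − 17.960 = 3.035
ΔCt(knockout) = 25.525 − 18.840 = 6.685
ΔΔCt = 6.685 − 3.035 = 3.650
Fold change = 2^(−3.650) = 0.0797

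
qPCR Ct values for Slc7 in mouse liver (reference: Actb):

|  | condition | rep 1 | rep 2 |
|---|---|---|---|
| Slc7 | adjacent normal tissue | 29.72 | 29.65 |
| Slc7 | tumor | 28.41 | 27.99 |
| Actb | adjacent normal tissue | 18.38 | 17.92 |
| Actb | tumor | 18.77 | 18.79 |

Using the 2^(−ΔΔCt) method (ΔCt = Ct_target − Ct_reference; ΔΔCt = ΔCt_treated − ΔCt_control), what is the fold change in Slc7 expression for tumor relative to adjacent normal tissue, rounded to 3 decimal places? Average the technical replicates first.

4.332

Mean Ct: Slc7 adjacent normal tissue 29.685; Slc7 tumor 28.200; Actb adjacent normal tissue 18.150; Actb tumor 18.780
ΔCt(adjacent normal tissue) = 29.685 − 18.150 = 11.535
ΔCt(tumor) = 28.200 − 18.780 = 9.420
ΔΔCt = 9.420 − 11.535 = -2.115
Fold change = 2^(−(-2.115)) = 2^2.115 = 4.3319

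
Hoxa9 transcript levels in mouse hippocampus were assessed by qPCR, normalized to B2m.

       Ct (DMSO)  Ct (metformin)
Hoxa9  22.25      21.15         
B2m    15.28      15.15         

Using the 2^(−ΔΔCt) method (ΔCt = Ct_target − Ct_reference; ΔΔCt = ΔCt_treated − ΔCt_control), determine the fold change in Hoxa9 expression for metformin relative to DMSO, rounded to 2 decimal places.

1.96

ΔCt(DMSO) = 22.250 − 15.280 = 6.970
ΔCt(metformin) = 21.150 − 15.150 = 6.000
ΔΔCt = 6.000 − 6.970 = -0.970
Fold change = 2^(−(-0.970)) = 2^0.970 = 1.959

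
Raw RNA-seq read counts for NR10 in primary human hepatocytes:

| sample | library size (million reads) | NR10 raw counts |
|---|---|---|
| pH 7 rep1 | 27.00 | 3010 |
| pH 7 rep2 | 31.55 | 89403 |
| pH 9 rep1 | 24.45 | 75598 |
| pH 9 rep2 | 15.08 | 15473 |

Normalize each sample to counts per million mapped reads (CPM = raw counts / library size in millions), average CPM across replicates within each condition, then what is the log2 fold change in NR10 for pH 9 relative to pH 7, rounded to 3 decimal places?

0.484

CPM(pH 7 rep1) = 3010 / 27.00 = 111.4815
CPM(pH 7 rep2) = 89403 / 31.55 = 2833.6926
CPM(pH 9 rep1) = 75598 / 24.45 = 3091.9427
CPM(pH 9 rep2) = 15473 / 15.08 = 1026.0610
mean CPM(pH 7) = 1472.5870; mean CPM(pH 9) = 2059.0019
Fold change = 2059.0019 / 1472.5870 = 1.39822
log2(1.39822) = 0.4836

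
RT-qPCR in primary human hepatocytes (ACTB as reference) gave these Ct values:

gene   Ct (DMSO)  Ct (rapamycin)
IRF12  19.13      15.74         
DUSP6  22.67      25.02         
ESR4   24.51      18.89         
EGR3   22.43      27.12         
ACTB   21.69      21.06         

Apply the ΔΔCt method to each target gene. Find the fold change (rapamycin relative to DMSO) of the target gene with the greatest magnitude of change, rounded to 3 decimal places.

IRF12: ΔΔCt = (15.74−21.06) − (19.13−21.69) = -5.32 − (-2.56) = -2.76; fold change = 2^2.76 = 6.774
DUSP6: ΔΔCt = (25.02−21.06) − (22.67−21.69) = 3.96 − 0.98 = 2.98; fold change = 2^-2.98 = 0.127
ESR4: ΔΔCt = (18.89−21.06) − (24.51−21.69) = -2.17 − 2.82 = -4.99; fold change = 2^4.99 = 31.779
EGR3: ΔΔCt = (27.12−21.06) − (22.43−21.69) = 6.06 − 0.74 = 5.32; fold change = 2^-5.32 = 0.025
EGR3 has the largest |ΔΔCt| = 5.32.

0.025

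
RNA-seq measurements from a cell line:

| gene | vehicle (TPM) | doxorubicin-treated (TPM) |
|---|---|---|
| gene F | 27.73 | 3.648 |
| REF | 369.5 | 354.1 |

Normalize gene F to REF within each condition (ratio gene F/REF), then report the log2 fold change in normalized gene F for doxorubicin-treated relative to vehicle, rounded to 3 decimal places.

-2.865

gene F/REF (vehicle) = 27.73 / 369.5 = 0.075047
gene F/REF (doxorubicin-treated) = 3.648 / 354.1 = 0.010302
Fold change = 0.010302 / 0.075047 = 0.1373
log2(0.1373) = -2.8649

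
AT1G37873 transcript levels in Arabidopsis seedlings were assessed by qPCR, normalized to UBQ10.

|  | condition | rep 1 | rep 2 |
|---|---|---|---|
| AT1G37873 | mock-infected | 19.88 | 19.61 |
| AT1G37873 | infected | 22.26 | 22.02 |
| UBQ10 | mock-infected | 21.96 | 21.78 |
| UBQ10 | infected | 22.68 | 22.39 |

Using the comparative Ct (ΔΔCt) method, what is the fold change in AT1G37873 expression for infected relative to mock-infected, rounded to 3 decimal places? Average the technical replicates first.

Mean Ct: AT1G37873 mock-infected 19.745; AT1G37873 infected 22.140; UBQ10 mock-infected 21.870; UBQ10 infected 22.535
ΔCt(mock-infected) = 19.745 − 21.870 = -2.125
ΔCt(infected) = 22.140 − 22.535 = -0.395
ΔΔCt = -0.395 − (-2.125) = 1.730
Fold change = 2^(−1.730) = 0.3015

0.301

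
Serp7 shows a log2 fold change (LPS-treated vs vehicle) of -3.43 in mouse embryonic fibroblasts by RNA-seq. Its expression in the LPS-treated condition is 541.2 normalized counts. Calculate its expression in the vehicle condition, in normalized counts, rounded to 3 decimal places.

5832.982

Fold change = 2^(-3.43) = 0.0928
vehicle expression = 541.2 / 0.0928 = 5832.982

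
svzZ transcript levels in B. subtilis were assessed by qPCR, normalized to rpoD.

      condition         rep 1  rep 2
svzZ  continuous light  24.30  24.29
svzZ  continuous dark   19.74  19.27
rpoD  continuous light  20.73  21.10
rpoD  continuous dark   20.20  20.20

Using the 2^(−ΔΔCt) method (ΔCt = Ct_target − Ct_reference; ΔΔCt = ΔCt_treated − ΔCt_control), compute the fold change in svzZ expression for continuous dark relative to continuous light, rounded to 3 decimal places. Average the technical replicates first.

Mean Ct: svzZ continuous light 24.295; svzZ continuous dark 19.505; rpoD continuous light 20.915; rpoD continuous dark 20.200
ΔCt(continuous light) = 24.295 − 20.915 = 3.380
ΔCt(continuous dark) = 19.505 − 20.200 = -0.695
ΔΔCt = -0.695 − 3.380 = -4.075
Fold change = 2^(−(-4.075)) = 2^4.075 = 16.8538

16.854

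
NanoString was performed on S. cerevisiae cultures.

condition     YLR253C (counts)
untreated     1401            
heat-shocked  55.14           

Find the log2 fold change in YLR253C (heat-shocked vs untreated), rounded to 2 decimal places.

Fold change = 55.14 / 1401 = 0.0394
log2(0.0394) = -4.667

-4.67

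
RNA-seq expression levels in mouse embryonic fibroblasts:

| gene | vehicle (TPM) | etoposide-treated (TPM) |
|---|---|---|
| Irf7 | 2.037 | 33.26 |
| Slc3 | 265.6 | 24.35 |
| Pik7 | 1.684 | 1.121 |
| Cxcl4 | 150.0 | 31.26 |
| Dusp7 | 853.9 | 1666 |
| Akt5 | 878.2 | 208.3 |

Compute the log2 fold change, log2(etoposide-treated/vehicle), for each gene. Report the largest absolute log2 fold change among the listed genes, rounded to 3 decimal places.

4.029

log2(33.26/2.037) = 4.029  (Irf7)
log2(24.35/265.6) = -3.447  (Slc3)
log2(1.121/1.684) = -0.587  (Pik7)
log2(31.26/150.0) = -2.263  (Cxcl4)
log2(1666/853.9) = 0.964  (Dusp7)
log2(208.3/878.2) = -2.076  (Akt5)
The largest magnitude belongs to Irf7.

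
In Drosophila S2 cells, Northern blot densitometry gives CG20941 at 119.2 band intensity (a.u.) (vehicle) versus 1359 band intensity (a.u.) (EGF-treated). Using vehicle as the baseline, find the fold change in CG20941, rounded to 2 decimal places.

11.40

Fold change = 1359 / 119.2 = 11.401
CG20941 is upregulated.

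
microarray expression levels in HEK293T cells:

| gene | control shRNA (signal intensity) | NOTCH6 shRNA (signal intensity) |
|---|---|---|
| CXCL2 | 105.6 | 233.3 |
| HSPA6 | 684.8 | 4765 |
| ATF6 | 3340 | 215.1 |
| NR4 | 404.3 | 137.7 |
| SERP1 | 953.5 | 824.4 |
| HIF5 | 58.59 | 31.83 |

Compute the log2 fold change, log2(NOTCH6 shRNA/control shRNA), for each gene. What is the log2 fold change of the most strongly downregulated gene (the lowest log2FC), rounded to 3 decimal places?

log2(233.3/105.6) = 1.144  (CXCL2)
log2(4765/684.8) = 2.799  (HSPA6)
log2(215.1/3340) = -3.957  (ATF6)
log2(137.7/404.3) = -1.554  (NR4)
log2(824.4/953.5) = -0.210  (SERP1)
log2(31.83/58.59) = -0.880  (HIF5)
ATF6 is most strongly downregulated.

-3.957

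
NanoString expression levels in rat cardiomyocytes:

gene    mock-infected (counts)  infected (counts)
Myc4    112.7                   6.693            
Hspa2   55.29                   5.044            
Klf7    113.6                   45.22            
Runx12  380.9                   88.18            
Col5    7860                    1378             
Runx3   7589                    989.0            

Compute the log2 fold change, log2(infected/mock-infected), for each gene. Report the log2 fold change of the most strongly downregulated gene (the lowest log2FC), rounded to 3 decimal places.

-4.074

log2(6.693/112.7) = -4.074  (Myc4)
log2(5.044/55.29) = -3.454  (Hspa2)
log2(45.22/113.6) = -1.329  (Klf7)
log2(88.18/380.9) = -2.111  (Runx12)
log2(1378/7860) = -2.512  (Col5)
log2(989.0/7589) = -2.940  (Runx3)
Myc4 is most strongly downregulated.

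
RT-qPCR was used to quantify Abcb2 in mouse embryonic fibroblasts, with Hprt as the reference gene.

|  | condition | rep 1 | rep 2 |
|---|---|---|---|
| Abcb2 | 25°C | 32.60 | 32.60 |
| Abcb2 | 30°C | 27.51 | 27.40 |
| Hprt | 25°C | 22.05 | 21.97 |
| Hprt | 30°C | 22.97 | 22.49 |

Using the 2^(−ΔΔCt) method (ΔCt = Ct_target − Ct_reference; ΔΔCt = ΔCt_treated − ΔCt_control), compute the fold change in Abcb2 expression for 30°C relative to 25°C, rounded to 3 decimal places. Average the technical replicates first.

58.283

Mean Ct: Abcb2 25°C 32.600; Abcb2 30°C 27.455; Hprt 25°C 22.010; Hprt 30°C 22.730
ΔCt(25°C) = 32.600 − 22.010 = 10.590
ΔCt(30°C) = 27.455 − 22.730 = 4.725
ΔΔCt = 4.725 − 10.590 = -5.865
Fold change = 2^(−(-5.865)) = 2^5.865 = 58.2829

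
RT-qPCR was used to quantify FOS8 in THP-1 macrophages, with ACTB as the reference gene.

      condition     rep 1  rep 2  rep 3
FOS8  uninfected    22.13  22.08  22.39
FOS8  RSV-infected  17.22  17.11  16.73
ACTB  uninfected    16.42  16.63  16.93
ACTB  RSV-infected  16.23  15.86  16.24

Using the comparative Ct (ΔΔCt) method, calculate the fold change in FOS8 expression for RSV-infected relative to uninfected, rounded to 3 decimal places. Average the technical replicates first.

24.761

Mean Ct: FOS8 uninfected 22.200; FOS8 RSV-infected 17.020; ACTB uninfected 16.660; ACTB RSV-infected 16.110
ΔCt(uninfected) = 22.200 − 16.660 = 5.540
ΔCt(RSV-infected) = 17.020 − 16.110 = 0.910
ΔΔCt = 0.910 − 5.540 = -4.630
Fold change = 2^(−(-4.630)) = 2^4.630 = 24.7610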